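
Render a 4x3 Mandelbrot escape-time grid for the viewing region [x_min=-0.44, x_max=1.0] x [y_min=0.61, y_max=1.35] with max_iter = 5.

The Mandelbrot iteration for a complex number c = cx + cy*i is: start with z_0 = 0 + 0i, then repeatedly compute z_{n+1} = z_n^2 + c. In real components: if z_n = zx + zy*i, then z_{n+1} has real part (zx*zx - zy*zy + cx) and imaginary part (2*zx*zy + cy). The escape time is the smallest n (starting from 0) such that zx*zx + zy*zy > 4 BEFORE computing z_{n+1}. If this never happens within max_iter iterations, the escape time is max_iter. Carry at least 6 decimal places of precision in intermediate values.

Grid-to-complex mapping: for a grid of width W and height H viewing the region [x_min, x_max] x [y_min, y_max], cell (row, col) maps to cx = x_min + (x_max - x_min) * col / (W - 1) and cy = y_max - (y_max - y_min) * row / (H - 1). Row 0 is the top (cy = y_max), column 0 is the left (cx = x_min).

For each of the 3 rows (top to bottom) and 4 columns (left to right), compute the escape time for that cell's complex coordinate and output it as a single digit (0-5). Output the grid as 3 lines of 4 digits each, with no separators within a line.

(row=0, col=0): c = -0.4400 + 1.3500i → escape time 2
(row=0, col=1): c = 0.0400 + 1.3500i → escape time 2
(row=0, col=2): c = 0.5200 + 1.3500i → escape time 2
(row=0, col=3): c = 1.0000 + 1.3500i → escape time 2
(row=1, col=0): c = -0.4400 + 0.9800i → escape time 4
(row=1, col=1): c = 0.0400 + 0.9800i → escape time 5
(row=1, col=2): c = 0.5200 + 0.9800i → escape time 2
(row=1, col=3): c = 1.0000 + 0.9800i → escape time 2
(row=2, col=0): c = -0.4400 + 0.6100i → escape time 5
(row=2, col=1): c = 0.0400 + 0.6100i → escape time 5
(row=2, col=2): c = 0.5200 + 0.6100i → escape time 4
(row=2, col=3): c = 1.0000 + 0.6100i → escape time 2

Answer: 2222
4522
5542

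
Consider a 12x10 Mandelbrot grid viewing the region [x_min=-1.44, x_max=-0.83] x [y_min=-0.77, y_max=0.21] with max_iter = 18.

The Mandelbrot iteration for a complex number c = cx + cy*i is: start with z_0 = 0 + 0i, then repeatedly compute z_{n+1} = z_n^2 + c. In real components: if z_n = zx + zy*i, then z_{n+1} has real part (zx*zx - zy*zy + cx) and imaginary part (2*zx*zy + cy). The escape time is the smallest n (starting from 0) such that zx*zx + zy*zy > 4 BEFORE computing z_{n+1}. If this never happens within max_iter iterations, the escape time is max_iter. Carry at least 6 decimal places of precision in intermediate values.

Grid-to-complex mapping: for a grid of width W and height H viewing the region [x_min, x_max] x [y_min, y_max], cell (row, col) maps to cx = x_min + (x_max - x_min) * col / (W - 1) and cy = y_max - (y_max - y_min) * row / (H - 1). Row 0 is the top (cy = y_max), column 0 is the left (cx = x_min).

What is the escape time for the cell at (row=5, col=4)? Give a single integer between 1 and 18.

z_0 = 0 + 0i, c = -1.2182 + -0.3344i
Iter 1: z = -1.2182 + -0.3344i, |z|^2 = 1.5958
Iter 2: z = 0.1539 + 0.4804i, |z|^2 = 0.2545
Iter 3: z = -1.4253 + -0.1866i, |z|^2 = 2.0662
Iter 4: z = 0.7784 + 0.1973i, |z|^2 = 0.6448
Iter 5: z = -0.6513 + -0.0273i, |z|^2 = 0.4249
Iter 6: z = -0.7948 + -0.2989i, |z|^2 = 0.7210
Iter 7: z = -0.6759 + 0.1407i, |z|^2 = 0.4766
Iter 8: z = -0.7812 + -0.5247i, |z|^2 = 0.8856
Iter 9: z = -0.8832 + 0.4853i, |z|^2 = 1.0155
Iter 10: z = -0.6737 + -1.1917i, |z|^2 = 1.8740
Iter 11: z = -2.1844 + 1.2712i, |z|^2 = 6.3875
Escaped at iteration 11

Answer: 11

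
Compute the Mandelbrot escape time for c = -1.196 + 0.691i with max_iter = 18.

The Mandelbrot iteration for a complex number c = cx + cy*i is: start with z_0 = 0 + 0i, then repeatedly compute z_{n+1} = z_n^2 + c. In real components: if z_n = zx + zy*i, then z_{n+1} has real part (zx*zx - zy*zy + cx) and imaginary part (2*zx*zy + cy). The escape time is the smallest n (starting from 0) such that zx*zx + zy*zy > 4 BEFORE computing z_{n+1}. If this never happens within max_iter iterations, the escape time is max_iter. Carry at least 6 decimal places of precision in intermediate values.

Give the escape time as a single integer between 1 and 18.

z_0 = 0 + 0i, c = -1.1960 + 0.6910i
Iter 1: z = -1.1960 + 0.6910i, |z|^2 = 1.9079
Iter 2: z = -0.2431 + -0.9619i, |z|^2 = 0.9843
Iter 3: z = -2.0621 + 1.1586i, |z|^2 = 5.5947
Escaped at iteration 3

Answer: 3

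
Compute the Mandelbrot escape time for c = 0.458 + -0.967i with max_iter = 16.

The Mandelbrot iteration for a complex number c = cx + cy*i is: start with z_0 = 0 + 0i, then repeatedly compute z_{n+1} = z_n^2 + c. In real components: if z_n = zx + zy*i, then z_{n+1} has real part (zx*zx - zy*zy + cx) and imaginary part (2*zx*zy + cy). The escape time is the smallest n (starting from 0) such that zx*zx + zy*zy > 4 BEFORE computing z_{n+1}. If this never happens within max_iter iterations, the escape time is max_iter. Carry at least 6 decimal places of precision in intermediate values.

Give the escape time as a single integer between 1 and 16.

z_0 = 0 + 0i, c = 0.4580 + -0.9670i
Iter 1: z = 0.4580 + -0.9670i, |z|^2 = 1.1449
Iter 2: z = -0.2673 + -1.8528i, |z|^2 = 3.5042
Iter 3: z = -2.9033 + 0.0236i, |z|^2 = 8.4297
Escaped at iteration 3

Answer: 3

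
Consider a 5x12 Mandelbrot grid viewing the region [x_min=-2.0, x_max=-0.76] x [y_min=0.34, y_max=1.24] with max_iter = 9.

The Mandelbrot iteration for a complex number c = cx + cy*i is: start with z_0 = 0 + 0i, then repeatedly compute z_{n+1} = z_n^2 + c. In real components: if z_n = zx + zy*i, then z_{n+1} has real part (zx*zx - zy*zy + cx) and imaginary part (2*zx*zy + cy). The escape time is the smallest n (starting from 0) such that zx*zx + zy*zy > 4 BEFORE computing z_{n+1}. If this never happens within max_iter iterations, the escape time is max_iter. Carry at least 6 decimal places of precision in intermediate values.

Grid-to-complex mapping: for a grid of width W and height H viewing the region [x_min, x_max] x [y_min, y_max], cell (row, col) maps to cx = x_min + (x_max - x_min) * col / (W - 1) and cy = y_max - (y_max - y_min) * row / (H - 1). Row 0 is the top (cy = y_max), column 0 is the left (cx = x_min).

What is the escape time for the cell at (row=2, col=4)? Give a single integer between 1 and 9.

z_0 = 0 + 0i, c = -0.7600 + 1.0764i
Iter 1: z = -0.7600 + 1.0764i, |z|^2 = 1.7362
Iter 2: z = -1.3410 + -0.5597i, |z|^2 = 2.1114
Iter 3: z = 0.7249 + 2.5775i, |z|^2 = 7.1688
Escaped at iteration 3

Answer: 3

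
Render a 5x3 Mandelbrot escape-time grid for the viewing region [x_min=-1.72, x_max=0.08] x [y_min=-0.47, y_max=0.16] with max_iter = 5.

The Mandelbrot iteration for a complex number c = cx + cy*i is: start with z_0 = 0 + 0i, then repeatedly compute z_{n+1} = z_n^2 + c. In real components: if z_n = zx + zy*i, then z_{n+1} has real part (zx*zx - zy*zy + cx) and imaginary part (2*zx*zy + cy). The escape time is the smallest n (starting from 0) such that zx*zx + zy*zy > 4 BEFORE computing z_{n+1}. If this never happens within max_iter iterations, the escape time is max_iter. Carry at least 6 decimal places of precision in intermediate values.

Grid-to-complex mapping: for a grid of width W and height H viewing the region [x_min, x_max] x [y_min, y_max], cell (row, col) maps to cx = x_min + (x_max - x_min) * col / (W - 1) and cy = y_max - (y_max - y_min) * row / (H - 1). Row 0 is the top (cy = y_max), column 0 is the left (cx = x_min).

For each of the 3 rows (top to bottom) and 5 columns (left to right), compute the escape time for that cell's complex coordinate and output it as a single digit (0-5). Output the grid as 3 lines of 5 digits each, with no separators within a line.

(row=0, col=0): c = -1.7200 + 0.1600i → escape time 4
(row=0, col=1): c = -1.2700 + 0.1600i → escape time 5
(row=0, col=2): c = -0.8200 + 0.1600i → escape time 5
(row=0, col=3): c = -0.3700 + 0.1600i → escape time 5
(row=0, col=4): c = 0.0800 + 0.1600i → escape time 5
(row=1, col=0): c = -1.7200 + -0.1550i → escape time 4
(row=1, col=1): c = -1.2700 + -0.1550i → escape time 5
(row=1, col=2): c = -0.8200 + -0.1550i → escape time 5
(row=1, col=3): c = -0.3700 + -0.1550i → escape time 5
(row=1, col=4): c = 0.0800 + -0.1550i → escape time 5
(row=2, col=0): c = -1.7200 + -0.4700i → escape time 3
(row=2, col=1): c = -1.2700 + -0.4700i → escape time 5
(row=2, col=2): c = -0.8200 + -0.4700i → escape time 5
(row=2, col=3): c = -0.3700 + -0.4700i → escape time 5
(row=2, col=4): c = 0.0800 + -0.4700i → escape time 5

Answer: 45555
45555
35555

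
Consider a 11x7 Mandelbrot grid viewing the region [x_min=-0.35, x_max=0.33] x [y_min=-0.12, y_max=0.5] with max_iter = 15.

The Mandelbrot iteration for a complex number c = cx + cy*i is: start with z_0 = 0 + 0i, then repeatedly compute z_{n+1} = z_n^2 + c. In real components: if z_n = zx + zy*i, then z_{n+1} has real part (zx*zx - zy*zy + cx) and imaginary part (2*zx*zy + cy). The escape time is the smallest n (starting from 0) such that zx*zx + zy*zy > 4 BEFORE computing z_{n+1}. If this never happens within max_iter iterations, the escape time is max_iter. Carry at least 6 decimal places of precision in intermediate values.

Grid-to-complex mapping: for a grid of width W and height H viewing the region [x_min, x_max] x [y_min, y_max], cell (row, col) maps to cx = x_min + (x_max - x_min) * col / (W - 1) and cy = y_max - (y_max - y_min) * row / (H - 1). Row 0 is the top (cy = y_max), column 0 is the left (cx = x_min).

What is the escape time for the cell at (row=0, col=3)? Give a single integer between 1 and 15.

z_0 = 0 + 0i, c = -0.1460 + 0.5000i
Iter 1: z = -0.1460 + 0.5000i, |z|^2 = 0.2713
Iter 2: z = -0.3747 + 0.3540i, |z|^2 = 0.2657
Iter 3: z = -0.1309 + 0.2347i, |z|^2 = 0.0722
Iter 4: z = -0.1840 + 0.4385i, |z|^2 = 0.2262
Iter 5: z = -0.3045 + 0.3387i, |z|^2 = 0.2074
Iter 6: z = -0.1680 + 0.2938i, |z|^2 = 0.1145
Iter 7: z = -0.2041 + 0.4013i, |z|^2 = 0.2027
Iter 8: z = -0.2654 + 0.3362i, |z|^2 = 0.1835
Iter 9: z = -0.1886 + 0.3215i, |z|^2 = 0.1390
Iter 10: z = -0.2138 + 0.3787i, |z|^2 = 0.1891
Iter 11: z = -0.2437 + 0.3380i, |z|^2 = 0.1737
Iter 12: z = -0.2009 + 0.3352i, |z|^2 = 0.1527
Iter 13: z = -0.2180 + 0.3653i, |z|^2 = 0.1810
Iter 14: z = -0.2319 + 0.3407i, |z|^2 = 0.1699

Answer: 15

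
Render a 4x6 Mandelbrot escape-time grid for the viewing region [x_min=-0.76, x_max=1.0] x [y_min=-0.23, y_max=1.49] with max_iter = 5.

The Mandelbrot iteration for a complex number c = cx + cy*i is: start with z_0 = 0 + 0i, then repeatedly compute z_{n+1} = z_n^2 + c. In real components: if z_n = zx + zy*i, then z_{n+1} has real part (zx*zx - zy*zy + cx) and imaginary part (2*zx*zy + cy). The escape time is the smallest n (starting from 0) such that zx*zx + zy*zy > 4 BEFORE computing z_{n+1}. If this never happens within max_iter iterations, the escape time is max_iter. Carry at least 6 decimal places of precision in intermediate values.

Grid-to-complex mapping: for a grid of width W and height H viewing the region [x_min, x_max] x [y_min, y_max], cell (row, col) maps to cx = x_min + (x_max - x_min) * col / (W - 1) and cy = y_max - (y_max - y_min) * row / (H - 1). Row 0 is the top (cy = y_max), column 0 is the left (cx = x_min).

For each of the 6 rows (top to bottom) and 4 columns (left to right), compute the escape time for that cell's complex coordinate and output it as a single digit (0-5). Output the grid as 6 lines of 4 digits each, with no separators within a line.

(row=0, col=0): c = -0.7600 + 1.4900i → escape time 2
(row=0, col=1): c = -0.1733 + 1.4900i → escape time 2
(row=0, col=2): c = 0.4133 + 1.4900i → escape time 2
(row=0, col=3): c = 1.0000 + 1.4900i → escape time 2
(row=1, col=0): c = -0.7600 + 1.1460i → escape time 3
(row=1, col=1): c = -0.1733 + 1.1460i → escape time 5
(row=1, col=2): c = 0.4133 + 1.1460i → escape time 2
(row=1, col=3): c = 1.0000 + 1.1460i → escape time 2
(row=2, col=0): c = -0.7600 + 0.8020i → escape time 4
(row=2, col=1): c = -0.1733 + 0.8020i → escape time 5
(row=2, col=2): c = 0.4133 + 0.8020i → escape time 4
(row=2, col=3): c = 1.0000 + 0.8020i → escape time 2
(row=3, col=0): c = -0.7600 + 0.4580i → escape time 5
(row=3, col=1): c = -0.1733 + 0.4580i → escape time 5
(row=3, col=2): c = 0.4133 + 0.4580i → escape time 5
(row=3, col=3): c = 1.0000 + 0.4580i → escape time 2
(row=4, col=0): c = -0.7600 + 0.1140i → escape time 5
(row=4, col=1): c = -0.1733 + 0.1140i → escape time 5
(row=4, col=2): c = 0.4133 + 0.1140i → escape time 5
(row=4, col=3): c = 1.0000 + 0.1140i → escape time 2
(row=5, col=0): c = -0.7600 + -0.2300i → escape time 5
(row=5, col=1): c = -0.1733 + -0.2300i → escape time 5
(row=5, col=2): c = 0.4133 + -0.2300i → escape time 5
(row=5, col=3): c = 1.0000 + -0.2300i → escape time 2

Answer: 2222
3522
4542
5552
5552
5552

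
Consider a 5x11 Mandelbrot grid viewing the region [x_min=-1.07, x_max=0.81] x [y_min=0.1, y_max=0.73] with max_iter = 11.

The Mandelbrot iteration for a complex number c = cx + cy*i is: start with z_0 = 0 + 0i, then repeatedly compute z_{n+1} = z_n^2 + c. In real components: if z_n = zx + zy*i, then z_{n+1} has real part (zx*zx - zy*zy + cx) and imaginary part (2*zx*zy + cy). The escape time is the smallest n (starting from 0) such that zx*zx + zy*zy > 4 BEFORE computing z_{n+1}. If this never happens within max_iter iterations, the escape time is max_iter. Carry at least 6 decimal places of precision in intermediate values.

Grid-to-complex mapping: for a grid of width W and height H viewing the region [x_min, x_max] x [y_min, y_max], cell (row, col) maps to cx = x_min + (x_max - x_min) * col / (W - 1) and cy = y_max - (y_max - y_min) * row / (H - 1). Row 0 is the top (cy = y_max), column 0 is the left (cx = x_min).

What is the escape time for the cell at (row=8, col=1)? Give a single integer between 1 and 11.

Answer: 11

Derivation:
z_0 = 0 + 0i, c = -0.6000 + 0.2260i
Iter 1: z = -0.6000 + 0.2260i, |z|^2 = 0.4111
Iter 2: z = -0.2911 + -0.0452i, |z|^2 = 0.0868
Iter 3: z = -0.5173 + 0.2523i, |z|^2 = 0.3313
Iter 4: z = -0.3960 + -0.0351i, |z|^2 = 0.1581
Iter 5: z = -0.4444 + 0.2538i, |z|^2 = 0.2619
Iter 6: z = -0.4669 + 0.0005i, |z|^2 = 0.2180
Iter 7: z = -0.3820 + 0.2256i, |z|^2 = 0.1968
Iter 8: z = -0.5050 + 0.0537i, |z|^2 = 0.2579
Iter 9: z = -0.3479 + 0.1718i, |z|^2 = 0.1505
Iter 10: z = -0.5085 + 0.1065i, |z|^2 = 0.2699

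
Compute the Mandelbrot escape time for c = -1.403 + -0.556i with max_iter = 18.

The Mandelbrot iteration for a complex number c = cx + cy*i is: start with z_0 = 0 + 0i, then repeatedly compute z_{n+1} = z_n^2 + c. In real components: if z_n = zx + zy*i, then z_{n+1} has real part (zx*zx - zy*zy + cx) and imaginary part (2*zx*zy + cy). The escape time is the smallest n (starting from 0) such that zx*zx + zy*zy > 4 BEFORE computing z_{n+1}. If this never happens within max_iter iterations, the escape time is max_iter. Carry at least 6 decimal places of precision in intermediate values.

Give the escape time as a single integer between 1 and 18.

z_0 = 0 + 0i, c = -1.4030 + -0.5560i
Iter 1: z = -1.4030 + -0.5560i, |z|^2 = 2.2775
Iter 2: z = 0.2563 + 1.0041i, |z|^2 = 1.0740
Iter 3: z = -2.3456 + -0.0413i, |z|^2 = 5.5036
Escaped at iteration 3

Answer: 3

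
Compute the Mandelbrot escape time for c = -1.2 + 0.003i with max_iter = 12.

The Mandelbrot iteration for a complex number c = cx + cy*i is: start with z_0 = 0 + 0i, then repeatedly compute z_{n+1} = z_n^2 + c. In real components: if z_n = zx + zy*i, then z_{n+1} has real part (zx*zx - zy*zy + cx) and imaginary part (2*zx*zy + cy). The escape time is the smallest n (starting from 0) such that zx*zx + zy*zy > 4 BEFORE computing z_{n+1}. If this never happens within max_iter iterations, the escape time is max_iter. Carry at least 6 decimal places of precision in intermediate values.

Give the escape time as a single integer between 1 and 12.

Answer: 12

Derivation:
z_0 = 0 + 0i, c = -1.2000 + 0.0030i
Iter 1: z = -1.2000 + 0.0030i, |z|^2 = 1.4400
Iter 2: z = 0.2400 + -0.0042i, |z|^2 = 0.0576
Iter 3: z = -1.1424 + 0.0010i, |z|^2 = 1.3051
Iter 4: z = 0.1051 + 0.0008i, |z|^2 = 0.0111
Iter 5: z = -1.1889 + 0.0032i, |z|^2 = 1.4136
Iter 6: z = 0.2136 + -0.0045i, |z|^2 = 0.0456
Iter 7: z = -1.1544 + 0.0011i, |z|^2 = 1.3326
Iter 8: z = 0.1326 + 0.0005i, |z|^2 = 0.0176
Iter 9: z = -1.1824 + 0.0031i, |z|^2 = 1.3981
Iter 10: z = 0.1981 + -0.0044i, |z|^2 = 0.0393
Iter 11: z = -1.1608 + 0.0012i, |z|^2 = 1.3474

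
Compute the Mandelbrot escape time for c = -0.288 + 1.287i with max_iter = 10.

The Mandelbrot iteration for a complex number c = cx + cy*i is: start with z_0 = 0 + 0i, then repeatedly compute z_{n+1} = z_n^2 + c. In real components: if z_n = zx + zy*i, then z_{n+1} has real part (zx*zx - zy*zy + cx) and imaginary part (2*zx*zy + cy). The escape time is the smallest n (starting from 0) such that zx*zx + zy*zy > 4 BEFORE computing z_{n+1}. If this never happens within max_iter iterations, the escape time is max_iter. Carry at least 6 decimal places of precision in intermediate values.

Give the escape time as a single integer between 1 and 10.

Answer: 3

Derivation:
z_0 = 0 + 0i, c = -0.2880 + 1.2870i
Iter 1: z = -0.2880 + 1.2870i, |z|^2 = 1.7393
Iter 2: z = -1.8614 + 0.5457i, |z|^2 = 3.7627
Iter 3: z = 2.8791 + -0.7445i, |z|^2 = 8.8437
Escaped at iteration 3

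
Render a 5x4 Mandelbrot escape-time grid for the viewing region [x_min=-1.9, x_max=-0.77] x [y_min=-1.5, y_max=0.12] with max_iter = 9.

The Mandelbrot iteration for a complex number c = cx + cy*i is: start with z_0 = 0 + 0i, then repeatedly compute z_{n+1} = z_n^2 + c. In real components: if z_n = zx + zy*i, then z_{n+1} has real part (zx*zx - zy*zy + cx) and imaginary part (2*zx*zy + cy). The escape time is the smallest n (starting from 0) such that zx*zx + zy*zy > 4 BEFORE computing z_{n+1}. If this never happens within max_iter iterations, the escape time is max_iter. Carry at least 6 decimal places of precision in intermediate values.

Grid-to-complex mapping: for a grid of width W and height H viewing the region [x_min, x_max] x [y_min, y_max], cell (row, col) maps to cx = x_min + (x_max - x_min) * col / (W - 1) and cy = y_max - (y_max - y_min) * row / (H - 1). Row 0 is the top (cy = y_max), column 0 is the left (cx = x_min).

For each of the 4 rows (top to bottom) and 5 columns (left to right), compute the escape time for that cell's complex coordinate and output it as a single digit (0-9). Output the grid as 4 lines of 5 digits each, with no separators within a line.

Answer: 46999
33568
12333
11122

Derivation:
(row=0, col=0): c = -1.9000 + 0.1200i → escape time 4
(row=0, col=1): c = -1.6175 + 0.1200i → escape time 6
(row=0, col=2): c = -1.3350 + 0.1200i → escape time 9
(row=0, col=3): c = -1.0525 + 0.1200i → escape time 9
(row=0, col=4): c = -0.7700 + 0.1200i → escape time 9
(row=1, col=0): c = -1.9000 + -0.4200i → escape time 3
(row=1, col=1): c = -1.6175 + -0.4200i → escape time 3
(row=1, col=2): c = -1.3350 + -0.4200i → escape time 5
(row=1, col=3): c = -1.0525 + -0.4200i → escape time 6
(row=1, col=4): c = -0.7700 + -0.4200i → escape time 8
(row=2, col=0): c = -1.9000 + -0.9600i → escape time 1
(row=2, col=1): c = -1.6175 + -0.9600i → escape time 2
(row=2, col=2): c = -1.3350 + -0.9600i → escape time 3
(row=2, col=3): c = -1.0525 + -0.9600i → escape time 3
(row=2, col=4): c = -0.7700 + -0.9600i → escape time 3
(row=3, col=0): c = -1.9000 + -1.5000i → escape time 1
(row=3, col=1): c = -1.6175 + -1.5000i → escape time 1
(row=3, col=2): c = -1.3350 + -1.5000i → escape time 1
(row=3, col=3): c = -1.0525 + -1.5000i → escape time 2
(row=3, col=4): c = -0.7700 + -1.5000i → escape time 2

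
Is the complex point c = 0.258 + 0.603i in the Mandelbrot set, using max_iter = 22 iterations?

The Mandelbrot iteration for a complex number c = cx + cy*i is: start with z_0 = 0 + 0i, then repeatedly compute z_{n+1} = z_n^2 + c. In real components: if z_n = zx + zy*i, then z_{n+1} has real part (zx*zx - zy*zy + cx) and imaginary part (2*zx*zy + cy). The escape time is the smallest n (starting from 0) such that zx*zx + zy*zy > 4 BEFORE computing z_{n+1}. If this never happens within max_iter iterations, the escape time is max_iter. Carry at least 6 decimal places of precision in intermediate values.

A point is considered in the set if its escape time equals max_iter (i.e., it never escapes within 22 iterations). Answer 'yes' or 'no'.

z_0 = 0 + 0i, c = 0.2580 + 0.6030i
Iter 1: z = 0.2580 + 0.6030i, |z|^2 = 0.4302
Iter 2: z = -0.0390 + 0.9141i, |z|^2 = 0.8372
Iter 3: z = -0.5761 + 0.5316i, |z|^2 = 0.6146
Iter 4: z = 0.3073 + -0.0096i, |z|^2 = 0.0945
Iter 5: z = 0.3524 + 0.5971i, |z|^2 = 0.4807
Iter 6: z = 0.0256 + 1.0238i, |z|^2 = 1.0488
Iter 7: z = -0.7895 + 0.6554i, |z|^2 = 1.0529
Iter 8: z = 0.4517 + -0.4319i, |z|^2 = 0.3906
Iter 9: z = 0.2755 + 0.2128i, |z|^2 = 0.1212
Iter 10: z = 0.2886 + 0.7202i, |z|^2 = 0.6020
Iter 11: z = -0.1774 + 1.0188i, |z|^2 = 1.0693
Iter 12: z = -0.7484 + 0.2415i, |z|^2 = 0.6184
Iter 13: z = 0.7598 + 0.2415i, |z|^2 = 0.6356
Iter 14: z = 0.7769 + 0.9700i, |z|^2 = 1.5445
Iter 15: z = -0.0794 + 2.1102i, |z|^2 = 4.4592
Escaped at iteration 15

Answer: no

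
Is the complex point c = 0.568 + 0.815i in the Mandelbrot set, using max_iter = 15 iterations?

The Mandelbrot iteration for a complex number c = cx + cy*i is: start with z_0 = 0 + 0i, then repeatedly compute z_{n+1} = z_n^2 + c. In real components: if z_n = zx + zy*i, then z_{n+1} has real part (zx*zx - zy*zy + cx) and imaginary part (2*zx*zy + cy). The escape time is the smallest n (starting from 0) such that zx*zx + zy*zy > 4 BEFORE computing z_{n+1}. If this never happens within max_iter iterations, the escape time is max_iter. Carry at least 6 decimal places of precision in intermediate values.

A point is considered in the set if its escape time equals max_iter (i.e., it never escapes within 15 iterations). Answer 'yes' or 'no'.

Answer: no

Derivation:
z_0 = 0 + 0i, c = 0.5680 + 0.8150i
Iter 1: z = 0.5680 + 0.8150i, |z|^2 = 0.9868
Iter 2: z = 0.2264 + 1.7408i, |z|^2 = 3.0818
Iter 3: z = -2.4113 + 1.6032i, |z|^2 = 8.3846
Escaped at iteration 3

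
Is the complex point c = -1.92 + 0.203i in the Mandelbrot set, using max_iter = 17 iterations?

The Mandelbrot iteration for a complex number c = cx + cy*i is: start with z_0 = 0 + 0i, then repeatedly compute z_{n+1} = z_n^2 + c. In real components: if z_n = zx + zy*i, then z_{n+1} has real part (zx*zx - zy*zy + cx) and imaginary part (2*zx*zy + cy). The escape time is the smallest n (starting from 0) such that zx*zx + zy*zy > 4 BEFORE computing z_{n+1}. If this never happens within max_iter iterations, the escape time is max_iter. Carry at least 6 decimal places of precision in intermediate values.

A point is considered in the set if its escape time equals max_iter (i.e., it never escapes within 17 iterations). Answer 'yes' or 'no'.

z_0 = 0 + 0i, c = -1.9200 + 0.2030i
Iter 1: z = -1.9200 + 0.2030i, |z|^2 = 3.7276
Iter 2: z = 1.7252 + -0.5765i, |z|^2 = 3.3087
Iter 3: z = 0.7239 + -1.7862i, |z|^2 = 3.7146
Iter 4: z = -4.5865 + -2.3831i, |z|^2 = 26.7154
Escaped at iteration 4

Answer: no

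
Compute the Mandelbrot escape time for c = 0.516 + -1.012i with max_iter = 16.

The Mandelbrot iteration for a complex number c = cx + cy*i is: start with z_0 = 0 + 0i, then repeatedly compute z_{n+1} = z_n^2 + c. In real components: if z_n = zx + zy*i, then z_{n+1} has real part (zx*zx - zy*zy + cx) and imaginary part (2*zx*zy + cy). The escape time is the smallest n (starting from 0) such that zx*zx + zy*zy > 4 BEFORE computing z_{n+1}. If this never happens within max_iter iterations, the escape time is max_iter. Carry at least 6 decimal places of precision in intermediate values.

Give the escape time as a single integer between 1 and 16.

z_0 = 0 + 0i, c = 0.5160 + -1.0120i
Iter 1: z = 0.5160 + -1.0120i, |z|^2 = 1.2904
Iter 2: z = -0.2419 + -2.0564i, |z|^2 = 4.2872
Escaped at iteration 2

Answer: 2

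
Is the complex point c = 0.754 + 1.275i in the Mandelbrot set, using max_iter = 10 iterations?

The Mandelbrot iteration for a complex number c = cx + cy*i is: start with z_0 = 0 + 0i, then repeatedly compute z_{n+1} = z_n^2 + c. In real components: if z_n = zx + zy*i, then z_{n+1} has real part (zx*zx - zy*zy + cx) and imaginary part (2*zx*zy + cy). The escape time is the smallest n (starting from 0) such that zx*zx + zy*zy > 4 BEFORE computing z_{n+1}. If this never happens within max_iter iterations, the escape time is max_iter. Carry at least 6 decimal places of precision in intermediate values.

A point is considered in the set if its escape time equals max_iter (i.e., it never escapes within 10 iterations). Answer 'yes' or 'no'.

z_0 = 0 + 0i, c = 0.7540 + 1.2750i
Iter 1: z = 0.7540 + 1.2750i, |z|^2 = 2.1941
Iter 2: z = -0.3031 + 3.1977i, |z|^2 = 10.3172
Escaped at iteration 2

Answer: no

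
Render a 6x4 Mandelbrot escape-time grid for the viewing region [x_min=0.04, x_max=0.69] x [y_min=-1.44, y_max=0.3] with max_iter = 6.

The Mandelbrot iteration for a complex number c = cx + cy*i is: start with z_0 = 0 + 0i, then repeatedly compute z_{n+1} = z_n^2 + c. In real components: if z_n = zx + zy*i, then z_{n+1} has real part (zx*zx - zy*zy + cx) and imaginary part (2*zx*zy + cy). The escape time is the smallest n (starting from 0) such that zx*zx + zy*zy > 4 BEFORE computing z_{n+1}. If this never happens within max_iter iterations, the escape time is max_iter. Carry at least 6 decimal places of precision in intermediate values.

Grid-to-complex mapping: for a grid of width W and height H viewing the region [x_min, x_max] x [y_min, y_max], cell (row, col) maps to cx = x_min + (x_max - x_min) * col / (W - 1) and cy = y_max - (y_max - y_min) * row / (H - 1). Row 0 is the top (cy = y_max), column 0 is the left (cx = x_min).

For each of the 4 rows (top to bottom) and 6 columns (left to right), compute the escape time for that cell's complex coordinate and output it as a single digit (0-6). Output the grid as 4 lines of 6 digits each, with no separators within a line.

(row=0, col=0): c = 0.0400 + 0.3000i → escape time 6
(row=0, col=1): c = 0.1700 + 0.3000i → escape time 6
(row=0, col=2): c = 0.3000 + 0.3000i → escape time 6
(row=0, col=3): c = 0.4300 + 0.3000i → escape time 6
(row=0, col=4): c = 0.5600 + 0.3000i → escape time 4
(row=0, col=5): c = 0.6900 + 0.3000i → escape time 3
(row=1, col=0): c = 0.0400 + -0.2800i → escape time 6
(row=1, col=1): c = 0.1700 + -0.2800i → escape time 6
(row=1, col=2): c = 0.3000 + -0.2800i → escape time 6
(row=1, col=3): c = 0.4300 + -0.2800i → escape time 6
(row=1, col=4): c = 0.5600 + -0.2800i → escape time 4
(row=1, col=5): c = 0.6900 + -0.2800i → escape time 3
(row=2, col=0): c = 0.0400 + -0.8600i → escape time 6
(row=2, col=1): c = 0.1700 + -0.8600i → escape time 5
(row=2, col=2): c = 0.3000 + -0.8600i → escape time 4
(row=2, col=3): c = 0.4300 + -0.8600i → escape time 3
(row=2, col=4): c = 0.5600 + -0.8600i → escape time 3
(row=2, col=5): c = 0.6900 + -0.8600i → escape time 2
(row=3, col=0): c = 0.0400 + -1.4400i → escape time 2
(row=3, col=1): c = 0.1700 + -1.4400i → escape time 2
(row=3, col=2): c = 0.3000 + -1.4400i → escape time 2
(row=3, col=3): c = 0.4300 + -1.4400i → escape time 2
(row=3, col=4): c = 0.5600 + -1.4400i → escape time 2
(row=3, col=5): c = 0.6900 + -1.4400i → escape time 2

Answer: 666643
666643
654332
222222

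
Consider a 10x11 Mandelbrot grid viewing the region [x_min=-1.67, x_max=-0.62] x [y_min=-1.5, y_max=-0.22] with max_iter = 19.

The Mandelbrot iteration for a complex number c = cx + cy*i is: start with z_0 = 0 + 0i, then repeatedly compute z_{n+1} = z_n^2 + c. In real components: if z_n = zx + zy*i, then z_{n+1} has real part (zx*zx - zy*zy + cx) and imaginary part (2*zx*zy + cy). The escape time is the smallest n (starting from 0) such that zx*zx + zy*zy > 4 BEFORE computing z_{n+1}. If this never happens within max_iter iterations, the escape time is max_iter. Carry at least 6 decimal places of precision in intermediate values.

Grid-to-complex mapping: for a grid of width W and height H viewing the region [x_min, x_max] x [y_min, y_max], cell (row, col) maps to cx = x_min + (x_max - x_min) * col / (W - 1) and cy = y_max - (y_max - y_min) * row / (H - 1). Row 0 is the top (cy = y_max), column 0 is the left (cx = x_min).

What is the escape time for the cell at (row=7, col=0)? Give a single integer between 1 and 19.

z_0 = 0 + 0i, c = -1.6700 + -1.1160i
Iter 1: z = -1.6700 + -1.1160i, |z|^2 = 4.0344
Escaped at iteration 1

Answer: 1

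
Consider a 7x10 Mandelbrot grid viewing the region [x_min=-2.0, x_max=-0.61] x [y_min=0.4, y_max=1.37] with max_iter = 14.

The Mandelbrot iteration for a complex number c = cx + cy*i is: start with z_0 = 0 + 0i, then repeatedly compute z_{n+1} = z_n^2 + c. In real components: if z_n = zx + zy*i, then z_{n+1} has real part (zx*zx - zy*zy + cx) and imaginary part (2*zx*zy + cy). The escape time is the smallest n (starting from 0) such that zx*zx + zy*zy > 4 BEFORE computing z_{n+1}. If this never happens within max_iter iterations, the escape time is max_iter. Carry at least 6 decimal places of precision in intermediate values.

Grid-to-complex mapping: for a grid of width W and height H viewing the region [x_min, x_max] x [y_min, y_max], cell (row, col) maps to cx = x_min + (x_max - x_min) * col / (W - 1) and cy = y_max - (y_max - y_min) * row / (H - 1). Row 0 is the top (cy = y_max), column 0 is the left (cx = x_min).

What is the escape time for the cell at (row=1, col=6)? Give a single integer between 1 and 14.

z_0 = 0 + 0i, c = -0.6100 + 1.2622i
Iter 1: z = -0.6100 + 1.2622i, |z|^2 = 1.9653
Iter 2: z = -1.8311 + -0.2777i, |z|^2 = 3.4301
Iter 3: z = 2.6658 + 2.2792i, |z|^2 = 12.3013
Escaped at iteration 3

Answer: 3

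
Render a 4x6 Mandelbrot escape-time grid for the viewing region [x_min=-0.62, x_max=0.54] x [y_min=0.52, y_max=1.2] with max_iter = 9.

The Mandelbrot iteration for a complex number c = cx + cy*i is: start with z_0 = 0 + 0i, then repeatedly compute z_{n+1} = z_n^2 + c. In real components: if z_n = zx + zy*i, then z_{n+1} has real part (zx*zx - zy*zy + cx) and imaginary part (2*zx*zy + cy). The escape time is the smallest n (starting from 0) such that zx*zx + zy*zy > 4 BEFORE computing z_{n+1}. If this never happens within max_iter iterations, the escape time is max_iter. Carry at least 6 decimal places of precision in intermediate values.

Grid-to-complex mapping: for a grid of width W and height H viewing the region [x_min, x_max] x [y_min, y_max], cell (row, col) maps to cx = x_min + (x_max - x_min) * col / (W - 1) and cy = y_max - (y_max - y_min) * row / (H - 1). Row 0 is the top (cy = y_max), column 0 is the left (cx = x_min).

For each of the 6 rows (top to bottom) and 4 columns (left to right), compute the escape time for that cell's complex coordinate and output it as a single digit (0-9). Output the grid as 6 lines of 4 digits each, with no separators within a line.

(row=0, col=0): c = -0.6200 + 1.2000i → escape time 3
(row=0, col=1): c = -0.2333 + 1.2000i → escape time 3
(row=0, col=2): c = 0.1533 + 1.2000i → escape time 2
(row=0, col=3): c = 0.5400 + 1.2000i → escape time 2
(row=1, col=0): c = -0.6200 + 1.0640i → escape time 3
(row=1, col=1): c = -0.2333 + 1.0640i → escape time 6
(row=1, col=2): c = 0.1533 + 1.0640i → escape time 4
(row=1, col=3): c = 0.5400 + 1.0640i → escape time 2
(row=2, col=0): c = -0.6200 + 0.9280i → escape time 4
(row=2, col=1): c = -0.2333 + 0.9280i → escape time 7
(row=2, col=2): c = 0.1533 + 0.9280i → escape time 4
(row=2, col=3): c = 0.5400 + 0.9280i → escape time 3
(row=3, col=0): c = -0.6200 + 0.7920i → escape time 4
(row=3, col=1): c = -0.2333 + 0.7920i → escape time 9
(row=3, col=2): c = 0.1533 + 0.7920i → escape time 5
(row=3, col=3): c = 0.5400 + 0.7920i → escape time 3
(row=4, col=0): c = -0.6200 + 0.6560i → escape time 9
(row=4, col=1): c = -0.2333 + 0.6560i → escape time 9
(row=4, col=2): c = 0.1533 + 0.6560i → escape time 9
(row=4, col=3): c = 0.5400 + 0.6560i → escape time 3
(row=5, col=0): c = -0.6200 + 0.5200i → escape time 9
(row=5, col=1): c = -0.2333 + 0.5200i → escape time 9
(row=5, col=2): c = 0.1533 + 0.5200i → escape time 9
(row=5, col=3): c = 0.5400 + 0.5200i → escape time 4

Answer: 3322
3642
4743
4953
9993
9994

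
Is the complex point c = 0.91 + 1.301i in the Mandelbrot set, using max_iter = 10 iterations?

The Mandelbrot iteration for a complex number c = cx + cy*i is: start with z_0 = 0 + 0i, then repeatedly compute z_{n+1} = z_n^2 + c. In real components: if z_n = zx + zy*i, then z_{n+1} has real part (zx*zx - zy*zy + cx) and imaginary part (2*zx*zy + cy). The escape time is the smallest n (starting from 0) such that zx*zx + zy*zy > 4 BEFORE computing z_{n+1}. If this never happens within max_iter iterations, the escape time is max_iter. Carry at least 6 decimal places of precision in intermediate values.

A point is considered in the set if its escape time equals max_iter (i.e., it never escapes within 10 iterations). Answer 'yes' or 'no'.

Answer: no

Derivation:
z_0 = 0 + 0i, c = 0.9100 + 1.3010i
Iter 1: z = 0.9100 + 1.3010i, |z|^2 = 2.5207
Iter 2: z = 0.0455 + 3.6688i, |z|^2 = 13.4623
Escaped at iteration 2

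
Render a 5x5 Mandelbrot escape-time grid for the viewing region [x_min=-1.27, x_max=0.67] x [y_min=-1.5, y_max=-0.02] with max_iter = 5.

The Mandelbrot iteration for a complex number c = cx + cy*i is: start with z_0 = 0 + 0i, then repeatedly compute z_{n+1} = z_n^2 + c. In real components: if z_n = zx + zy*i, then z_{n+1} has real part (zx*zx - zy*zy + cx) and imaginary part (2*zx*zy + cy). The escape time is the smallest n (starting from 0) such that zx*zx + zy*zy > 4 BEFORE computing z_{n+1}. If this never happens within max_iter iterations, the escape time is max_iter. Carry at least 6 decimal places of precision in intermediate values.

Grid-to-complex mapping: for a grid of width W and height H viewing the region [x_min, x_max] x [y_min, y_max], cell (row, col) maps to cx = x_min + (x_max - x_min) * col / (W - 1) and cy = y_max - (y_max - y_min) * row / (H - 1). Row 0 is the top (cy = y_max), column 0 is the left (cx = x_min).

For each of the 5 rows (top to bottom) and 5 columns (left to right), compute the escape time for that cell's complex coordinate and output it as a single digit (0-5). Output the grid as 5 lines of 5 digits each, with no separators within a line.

Answer: 55554
55553
34553
33432
22222

Derivation:
(row=0, col=0): c = -1.2700 + -0.0200i → escape time 5
(row=0, col=1): c = -0.7850 + -0.0200i → escape time 5
(row=0, col=2): c = -0.3000 + -0.0200i → escape time 5
(row=0, col=3): c = 0.1850 + -0.0200i → escape time 5
(row=0, col=4): c = 0.6700 + -0.0200i → escape time 4
(row=1, col=0): c = -1.2700 + -0.3900i → escape time 5
(row=1, col=1): c = -0.7850 + -0.3900i → escape time 5
(row=1, col=2): c = -0.3000 + -0.3900i → escape time 5
(row=1, col=3): c = 0.1850 + -0.3900i → escape time 5
(row=1, col=4): c = 0.6700 + -0.3900i → escape time 3
(row=2, col=0): c = -1.2700 + -0.7600i → escape time 3
(row=2, col=1): c = -0.7850 + -0.7600i → escape time 4
(row=2, col=2): c = -0.3000 + -0.7600i → escape time 5
(row=2, col=3): c = 0.1850 + -0.7600i → escape time 5
(row=2, col=4): c = 0.6700 + -0.7600i → escape time 3
(row=3, col=0): c = -1.2700 + -1.1300i → escape time 3
(row=3, col=1): c = -0.7850 + -1.1300i → escape time 3
(row=3, col=2): c = -0.3000 + -1.1300i → escape time 4
(row=3, col=3): c = 0.1850 + -1.1300i → escape time 3
(row=3, col=4): c = 0.6700 + -1.1300i → escape time 2
(row=4, col=0): c = -1.2700 + -1.5000i → escape time 2
(row=4, col=1): c = -0.7850 + -1.5000i → escape time 2
(row=4, col=2): c = -0.3000 + -1.5000i → escape time 2
(row=4, col=3): c = 0.1850 + -1.5000i → escape time 2
(row=4, col=4): c = 0.6700 + -1.5000i → escape time 2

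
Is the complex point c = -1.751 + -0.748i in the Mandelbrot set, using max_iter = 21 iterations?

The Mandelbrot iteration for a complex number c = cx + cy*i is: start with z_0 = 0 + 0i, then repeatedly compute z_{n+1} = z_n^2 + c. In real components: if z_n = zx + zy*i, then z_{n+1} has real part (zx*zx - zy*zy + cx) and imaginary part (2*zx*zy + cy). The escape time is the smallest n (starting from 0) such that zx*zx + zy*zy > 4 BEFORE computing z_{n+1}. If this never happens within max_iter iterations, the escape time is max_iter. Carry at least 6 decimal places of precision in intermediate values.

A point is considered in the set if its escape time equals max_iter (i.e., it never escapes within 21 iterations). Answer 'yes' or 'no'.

z_0 = 0 + 0i, c = -1.7510 + -0.7480i
Iter 1: z = -1.7510 + -0.7480i, |z|^2 = 3.6255
Iter 2: z = 0.7555 + 1.8715i, |z|^2 = 4.0733
Escaped at iteration 2

Answer: no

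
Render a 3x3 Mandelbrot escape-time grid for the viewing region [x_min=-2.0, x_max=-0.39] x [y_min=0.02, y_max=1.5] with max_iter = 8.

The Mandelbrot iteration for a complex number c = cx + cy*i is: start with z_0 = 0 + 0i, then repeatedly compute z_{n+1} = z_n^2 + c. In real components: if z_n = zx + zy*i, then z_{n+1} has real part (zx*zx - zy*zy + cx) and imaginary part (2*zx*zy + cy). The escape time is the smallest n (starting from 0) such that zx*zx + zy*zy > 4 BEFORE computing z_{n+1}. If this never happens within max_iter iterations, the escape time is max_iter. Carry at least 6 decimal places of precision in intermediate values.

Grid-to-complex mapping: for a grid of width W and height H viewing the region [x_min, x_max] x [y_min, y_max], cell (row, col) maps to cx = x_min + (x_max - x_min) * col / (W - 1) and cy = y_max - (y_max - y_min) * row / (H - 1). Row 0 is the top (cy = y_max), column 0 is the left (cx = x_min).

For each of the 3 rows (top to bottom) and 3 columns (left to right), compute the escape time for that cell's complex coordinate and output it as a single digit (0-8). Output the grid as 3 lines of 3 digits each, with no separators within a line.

Answer: 122
137
188

Derivation:
(row=0, col=0): c = -2.0000 + 1.5000i → escape time 1
(row=0, col=1): c = -1.1950 + 1.5000i → escape time 2
(row=0, col=2): c = -0.3900 + 1.5000i → escape time 2
(row=1, col=0): c = -2.0000 + 0.7600i → escape time 1
(row=1, col=1): c = -1.1950 + 0.7600i → escape time 3
(row=1, col=2): c = -0.3900 + 0.7600i → escape time 7
(row=2, col=0): c = -2.0000 + 0.0200i → escape time 1
(row=2, col=1): c = -1.1950 + 0.0200i → escape time 8
(row=2, col=2): c = -0.3900 + 0.0200i → escape time 8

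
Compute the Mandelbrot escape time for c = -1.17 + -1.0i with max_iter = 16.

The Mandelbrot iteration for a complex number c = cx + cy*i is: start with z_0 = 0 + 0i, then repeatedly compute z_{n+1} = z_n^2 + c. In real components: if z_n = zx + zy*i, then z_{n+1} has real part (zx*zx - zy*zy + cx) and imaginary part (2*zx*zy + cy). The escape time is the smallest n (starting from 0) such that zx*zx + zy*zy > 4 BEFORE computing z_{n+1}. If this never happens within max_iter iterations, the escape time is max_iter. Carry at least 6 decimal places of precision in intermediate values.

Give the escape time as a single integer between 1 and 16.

Answer: 3

Derivation:
z_0 = 0 + 0i, c = -1.1700 + -1.0000i
Iter 1: z = -1.1700 + -1.0000i, |z|^2 = 2.3689
Iter 2: z = -0.8011 + 1.3400i, |z|^2 = 2.4374
Iter 3: z = -2.3238 + -3.1469i, |z|^2 = 15.3035
Escaped at iteration 3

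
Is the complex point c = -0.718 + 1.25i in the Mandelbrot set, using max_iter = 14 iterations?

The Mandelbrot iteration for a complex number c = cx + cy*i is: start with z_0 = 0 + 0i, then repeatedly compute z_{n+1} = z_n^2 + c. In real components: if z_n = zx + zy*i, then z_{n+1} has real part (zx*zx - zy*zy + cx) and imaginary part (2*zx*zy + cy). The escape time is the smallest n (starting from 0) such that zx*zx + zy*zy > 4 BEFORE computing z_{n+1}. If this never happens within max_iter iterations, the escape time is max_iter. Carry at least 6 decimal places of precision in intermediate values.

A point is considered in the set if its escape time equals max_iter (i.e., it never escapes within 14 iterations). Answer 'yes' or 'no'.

Answer: no

Derivation:
z_0 = 0 + 0i, c = -0.7180 + 1.2500i
Iter 1: z = -0.7180 + 1.2500i, |z|^2 = 2.0780
Iter 2: z = -1.7650 + -0.5450i, |z|^2 = 3.4122
Iter 3: z = 2.1001 + 3.1738i, |z|^2 = 14.4836
Escaped at iteration 3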